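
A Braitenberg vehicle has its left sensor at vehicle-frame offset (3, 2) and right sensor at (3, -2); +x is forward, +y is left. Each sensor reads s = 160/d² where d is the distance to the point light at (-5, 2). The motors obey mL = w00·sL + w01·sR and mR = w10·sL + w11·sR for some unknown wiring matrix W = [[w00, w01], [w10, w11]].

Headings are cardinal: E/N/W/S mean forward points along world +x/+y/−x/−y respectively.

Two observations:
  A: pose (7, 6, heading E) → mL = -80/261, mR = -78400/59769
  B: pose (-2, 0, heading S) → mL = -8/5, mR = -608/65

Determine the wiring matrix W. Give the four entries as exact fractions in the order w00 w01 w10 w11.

-1/2 0 -1 -1

obs A: pose=(7,6,E) → sL=160/261, sR=160/229, mL=-80/261, mR=-78400/59769
obs B: pose=(-2,0,S) → sL=16/5, sR=80/13, mL=-8/5, mR=-608/65
sensor matrix S = [[160/261, 160/229], [16/5, 80/13]]; det S = 1193984/776997
solve [mL_A; mL_B] = S·[w00; w01] and [mR_A; mR_B] = S·[w10; w11]:
  w00 = -1/2, w01 = 0, w10 = -1, w11 = -1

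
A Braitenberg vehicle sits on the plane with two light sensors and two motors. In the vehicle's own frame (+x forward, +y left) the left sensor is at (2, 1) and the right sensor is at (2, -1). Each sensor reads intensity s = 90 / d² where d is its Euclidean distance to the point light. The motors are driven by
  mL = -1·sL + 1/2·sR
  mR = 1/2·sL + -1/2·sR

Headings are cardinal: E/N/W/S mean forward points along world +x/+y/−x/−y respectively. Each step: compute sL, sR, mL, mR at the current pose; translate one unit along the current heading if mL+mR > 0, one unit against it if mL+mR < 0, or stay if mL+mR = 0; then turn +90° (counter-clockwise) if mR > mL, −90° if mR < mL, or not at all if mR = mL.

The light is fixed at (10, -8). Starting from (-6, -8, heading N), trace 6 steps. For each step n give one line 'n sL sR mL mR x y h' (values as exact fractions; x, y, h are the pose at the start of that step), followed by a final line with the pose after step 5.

n=0: pose=(-6,-8,N); sL=90/293, sR=90/229; mL=-7425/67097, mR=-2880/67097; mL+mR=-45/293 → advance -1; mR−mL=4545/67097 → turn +1·90°
n=1: pose=(-6,-9,W); sL=45/164, sR=5/18; mL=-50/369, mR=-5/2952; mL+mR=-45/328 → advance -1; mR−mL=395/2952 → turn +1·90°
n=2: pose=(-5,-9,S); sL=18/41, sR=18/53; mL=-585/2173, mR=108/2173; mL+mR=-9/41 → advance -1; mR−mL=693/2173 → turn +1·90°
n=3: pose=(-5,-8,E); sL=9/17, sR=9/17; mL=-9/34, mR=0; mL+mR=-9/34 → advance -1; mR−mL=9/34 → turn +1·90°
n=4: pose=(-6,-8,N); sL=90/293, sR=90/229; mL=-7425/67097, mR=-2880/67097; mL+mR=-45/293 → advance -1; mR−mL=4545/67097 → turn +1·90°
n=5: pose=(-6,-9,W); sL=45/164, sR=5/18; mL=-50/369, mR=-5/2952; mL+mR=-45/328 → advance -1; mR−mL=395/2952 → turn +1·90°

0 90/293 90/229 -7425/67097 -2880/67097 -6 -8 N
1 45/164 5/18 -50/369 -5/2952 -6 -9 W
2 18/41 18/53 -585/2173 108/2173 -5 -9 S
3 9/17 9/17 -9/34 0 -5 -8 E
4 90/293 90/229 -7425/67097 -2880/67097 -6 -8 N
5 45/164 5/18 -50/369 -5/2952 -6 -9 W
final -5 -9 S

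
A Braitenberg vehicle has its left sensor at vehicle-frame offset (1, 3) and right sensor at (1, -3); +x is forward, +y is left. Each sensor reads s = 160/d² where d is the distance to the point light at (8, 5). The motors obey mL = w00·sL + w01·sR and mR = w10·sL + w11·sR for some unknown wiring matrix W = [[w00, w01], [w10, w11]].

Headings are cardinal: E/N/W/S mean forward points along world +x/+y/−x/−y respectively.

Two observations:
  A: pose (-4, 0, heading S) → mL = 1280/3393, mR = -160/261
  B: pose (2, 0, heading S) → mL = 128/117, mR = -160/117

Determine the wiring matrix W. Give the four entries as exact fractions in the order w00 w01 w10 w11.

obs A: pose=(-4,0,S) → sL=160/117, sR=160/261, mL=1280/3393, mR=-160/261
obs B: pose=(2,0,S) → sL=32/9, sR=160/117, mL=128/117, mR=-160/117
sensor matrix S = [[160/117, 160/261], [32/9, 160/117]]; det S = -40960/132327
solve [mL_A; mL_B] = S·[w00; w01] and [mR_A; mR_B] = S·[w10; w11]:
  w00 = 1/2, w01 = -1/2, w10 = 0, w11 = -1

1/2 -1/2 0 -1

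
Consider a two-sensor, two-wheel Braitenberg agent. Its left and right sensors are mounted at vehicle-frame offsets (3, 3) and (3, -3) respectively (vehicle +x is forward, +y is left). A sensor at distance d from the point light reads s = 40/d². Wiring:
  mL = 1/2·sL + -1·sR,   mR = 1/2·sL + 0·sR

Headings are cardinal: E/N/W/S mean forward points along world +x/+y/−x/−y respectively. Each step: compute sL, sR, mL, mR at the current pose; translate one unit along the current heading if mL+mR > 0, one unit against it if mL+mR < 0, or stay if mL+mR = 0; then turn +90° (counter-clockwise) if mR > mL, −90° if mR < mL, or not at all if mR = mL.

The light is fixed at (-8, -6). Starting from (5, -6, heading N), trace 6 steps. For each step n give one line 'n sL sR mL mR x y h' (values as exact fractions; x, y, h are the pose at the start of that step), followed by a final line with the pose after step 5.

n=0: pose=(5,-6,N); sL=40/109, sR=8/53; mL=188/5777, mR=20/109; mL+mR=1248/5777 → advance +1; mR−mL=8/53 → turn +1·90°
n=1: pose=(5,-5,W); sL=5/13, sR=10/29; mL=-115/754, mR=5/26; mL+mR=15/377 → advance +1; mR−mL=10/29 → turn +1·90°
n=2: pose=(4,-5,S); sL=40/229, sR=8/17; mL=-1492/3893, mR=20/229; mL+mR=-1152/3893 → advance -1; mR−mL=8/17 → turn +1·90°
n=3: pose=(4,-4,E); sL=4/25, sR=20/113; mL=-274/2825, mR=2/25; mL+mR=-48/2825 → advance -1; mR−mL=20/113 → turn +1·90°
n=4: pose=(3,-4,N); sL=40/89, sR=40/221; mL=860/19669, mR=20/89; mL+mR=5280/19669 → advance +1; mR−mL=40/221 → turn +1·90°
n=5: pose=(3,-3,W); sL=5/8, sR=2/5; mL=-7/80, mR=5/16; mL+mR=9/40 → advance +1; mR−mL=2/5 → turn +1·90°

0 40/109 8/53 188/5777 20/109 5 -6 N
1 5/13 10/29 -115/754 5/26 5 -5 W
2 40/229 8/17 -1492/3893 20/229 4 -5 S
3 4/25 20/113 -274/2825 2/25 4 -4 E
4 40/89 40/221 860/19669 20/89 3 -4 N
5 5/8 2/5 -7/80 5/16 3 -3 W
final 2 -3 S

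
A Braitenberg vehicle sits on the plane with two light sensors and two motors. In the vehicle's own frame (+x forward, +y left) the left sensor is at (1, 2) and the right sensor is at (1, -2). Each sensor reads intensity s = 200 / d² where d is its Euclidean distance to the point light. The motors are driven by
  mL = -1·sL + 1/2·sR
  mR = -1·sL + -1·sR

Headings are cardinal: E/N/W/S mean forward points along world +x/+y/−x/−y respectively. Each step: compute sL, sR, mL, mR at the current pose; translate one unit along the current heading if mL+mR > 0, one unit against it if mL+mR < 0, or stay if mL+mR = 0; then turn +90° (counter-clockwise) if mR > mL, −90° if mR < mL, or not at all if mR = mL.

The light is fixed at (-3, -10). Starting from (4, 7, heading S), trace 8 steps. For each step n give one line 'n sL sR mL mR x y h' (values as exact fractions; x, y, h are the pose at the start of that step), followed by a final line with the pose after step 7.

0 200/337 200/281 -22500/94697 -123600/94697 4 7 S
1 50/73 50/109 -3625/7957 -9100/7957 4 8 W
2 200/397 200/461 -52500/183017 -171600/183017 5 8 N
3 100/221 100/153 -250/1989 -2200/1989 5 7 E
4 200/337 200/281 -22500/94697 -123600/94697 4 7 S
5 50/73 50/109 -3625/7957 -9100/7957 4 8 W
6 200/397 200/461 -52500/183017 -171600/183017 5 8 N
7 100/221 100/153 -250/1989 -2200/1989 5 7 E
final 4 7 S

n=0: pose=(4,7,S); sL=200/337, sR=200/281; mL=-22500/94697, mR=-123600/94697; mL+mR=-146100/94697 → advance -1; mR−mL=-300/281 → turn -1·90°
n=1: pose=(4,8,W); sL=50/73, sR=50/109; mL=-3625/7957, mR=-9100/7957; mL+mR=-12725/7957 → advance -1; mR−mL=-75/109 → turn -1·90°
n=2: pose=(5,8,N); sL=200/397, sR=200/461; mL=-52500/183017, mR=-171600/183017; mL+mR=-224100/183017 → advance -1; mR−mL=-300/461 → turn -1·90°
n=3: pose=(5,7,E); sL=100/221, sR=100/153; mL=-250/1989, mR=-2200/1989; mL+mR=-2450/1989 → advance -1; mR−mL=-50/51 → turn -1·90°
n=4: pose=(4,7,S); sL=200/337, sR=200/281; mL=-22500/94697, mR=-123600/94697; mL+mR=-146100/94697 → advance -1; mR−mL=-300/281 → turn -1·90°
n=5: pose=(4,8,W); sL=50/73, sR=50/109; mL=-3625/7957, mR=-9100/7957; mL+mR=-12725/7957 → advance -1; mR−mL=-75/109 → turn -1·90°
n=6: pose=(5,8,N); sL=200/397, sR=200/461; mL=-52500/183017, mR=-171600/183017; mL+mR=-224100/183017 → advance -1; mR−mL=-300/461 → turn -1·90°
n=7: pose=(5,7,E); sL=100/221, sR=100/153; mL=-250/1989, mR=-2200/1989; mL+mR=-2450/1989 → advance -1; mR−mL=-50/51 → turn -1·90°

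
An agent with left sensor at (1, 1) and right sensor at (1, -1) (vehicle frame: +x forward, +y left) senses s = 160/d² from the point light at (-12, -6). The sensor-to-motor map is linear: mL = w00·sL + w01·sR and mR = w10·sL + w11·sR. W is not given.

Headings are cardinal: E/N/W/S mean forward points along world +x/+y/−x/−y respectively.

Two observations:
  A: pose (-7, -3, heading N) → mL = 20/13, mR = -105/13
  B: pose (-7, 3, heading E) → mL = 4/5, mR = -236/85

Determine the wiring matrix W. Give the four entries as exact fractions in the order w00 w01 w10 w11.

obs A: pose=(-7,-3,N) → sL=5, sR=40/13, mL=20/13, mR=-105/13
obs B: pose=(-7,3,E) → sL=20/17, sR=8/5, mL=4/5, mR=-236/85
sensor matrix S = [[5, 40/13], [20/17, 8/5]]; det S = 968/221
solve [mL_A; mL_B] = S·[w00; w01] and [mR_A; mR_B] = S·[w10; w11]:
  w00 = 0, w01 = 1/2, w10 = -1, w11 = -1

0 1/2 -1 -1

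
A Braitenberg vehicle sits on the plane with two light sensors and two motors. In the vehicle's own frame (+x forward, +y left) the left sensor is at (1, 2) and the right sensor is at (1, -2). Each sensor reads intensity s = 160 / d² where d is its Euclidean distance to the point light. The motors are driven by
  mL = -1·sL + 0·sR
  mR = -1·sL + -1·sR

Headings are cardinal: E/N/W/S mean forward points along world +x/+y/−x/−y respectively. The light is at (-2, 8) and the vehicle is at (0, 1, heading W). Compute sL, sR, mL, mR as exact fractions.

80/41 80/13 -80/41 -4320/533

left sensor world pos  = (-1, -1); dL² = 82
right sensor world pos = (-1, 3); dR² = 26
sL = 160/82 = 80/41
sR = 160/26 = 80/13
mL = -1·sL + 0·sR = -80/41
mR = -1·sL + -1·sR = -4320/533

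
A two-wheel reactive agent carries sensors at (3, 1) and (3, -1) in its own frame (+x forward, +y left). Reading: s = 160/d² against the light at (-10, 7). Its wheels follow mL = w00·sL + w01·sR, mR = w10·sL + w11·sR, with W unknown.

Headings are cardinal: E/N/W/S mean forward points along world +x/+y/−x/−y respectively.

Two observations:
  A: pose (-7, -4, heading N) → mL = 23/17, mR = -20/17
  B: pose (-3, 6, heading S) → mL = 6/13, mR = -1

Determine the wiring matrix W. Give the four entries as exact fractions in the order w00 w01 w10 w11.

obs A: pose=(-7,-4,N) → sL=40/17, sR=2, mL=23/17, mR=-20/17
obs B: pose=(-3,6,S) → sL=2, sR=40/13, mL=6/13, mR=-1
sensor matrix S = [[40/17, 2], [2, 40/13]]; det S = 716/221
solve [mL_A; mL_B] = S·[w00; w01] and [mR_A; mR_B] = S·[w10; w11]:
  w00 = 1, w01 = -1/2, w10 = -1/2, w11 = 0

1 -1/2 -1/2 0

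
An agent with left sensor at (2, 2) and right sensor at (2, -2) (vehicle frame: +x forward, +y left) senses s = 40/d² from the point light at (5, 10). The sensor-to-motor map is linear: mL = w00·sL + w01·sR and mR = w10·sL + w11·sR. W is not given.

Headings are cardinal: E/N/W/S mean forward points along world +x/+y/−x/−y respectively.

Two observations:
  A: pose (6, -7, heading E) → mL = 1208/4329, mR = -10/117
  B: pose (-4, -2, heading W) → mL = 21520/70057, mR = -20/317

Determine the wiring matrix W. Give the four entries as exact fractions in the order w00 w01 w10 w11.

1 1 -1/2 0

obs A: pose=(6,-7,E) → sL=20/117, sR=4/37, mL=1208/4329, mR=-10/117
obs B: pose=(-4,-2,W) → sL=40/317, sR=40/221, mL=21520/70057, mR=-20/317
sensor matrix S = [[20/117, 4/37], [40/317, 40/221]]; det S = 5246080/303276753
solve [mL_A; mL_B] = S·[w00; w01] and [mR_A; mR_B] = S·[w10; w11]:
  w00 = 1, w01 = 1, w10 = -1/2, w11 = 0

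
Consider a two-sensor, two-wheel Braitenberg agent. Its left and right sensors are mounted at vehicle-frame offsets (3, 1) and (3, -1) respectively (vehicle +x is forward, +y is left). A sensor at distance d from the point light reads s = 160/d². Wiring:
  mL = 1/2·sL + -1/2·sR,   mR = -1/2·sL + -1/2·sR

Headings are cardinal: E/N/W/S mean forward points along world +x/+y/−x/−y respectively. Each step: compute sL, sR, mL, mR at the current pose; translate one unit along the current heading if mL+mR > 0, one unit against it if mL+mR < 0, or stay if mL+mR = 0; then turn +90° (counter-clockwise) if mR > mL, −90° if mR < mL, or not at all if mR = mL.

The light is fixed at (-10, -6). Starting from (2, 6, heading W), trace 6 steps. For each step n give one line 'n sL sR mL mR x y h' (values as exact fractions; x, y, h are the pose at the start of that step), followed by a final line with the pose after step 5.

0 80/101 16/25 192/2525 -1808/2525 2 6 W
1 160/369 160/421 4160/155349 -63200/155349 3 6 N
2 2/5 40/89 -11/445 -189/445 3 5 E
3 160/233 32/37 -768/8621 -6688/8621 2 5 S
4 80/101 16/25 192/2525 -1808/2525 2 6 W
5 160/369 160/421 4160/155349 -63200/155349 3 6 N
final 3 5 E

n=0: pose=(2,6,W); sL=80/101, sR=16/25; mL=192/2525, mR=-1808/2525; mL+mR=-16/25 → advance -1; mR−mL=-80/101 → turn -1·90°
n=1: pose=(3,6,N); sL=160/369, sR=160/421; mL=4160/155349, mR=-63200/155349; mL+mR=-160/421 → advance -1; mR−mL=-160/369 → turn -1·90°
n=2: pose=(3,5,E); sL=2/5, sR=40/89; mL=-11/445, mR=-189/445; mL+mR=-40/89 → advance -1; mR−mL=-2/5 → turn -1·90°
n=3: pose=(2,5,S); sL=160/233, sR=32/37; mL=-768/8621, mR=-6688/8621; mL+mR=-32/37 → advance -1; mR−mL=-160/233 → turn -1·90°
n=4: pose=(2,6,W); sL=80/101, sR=16/25; mL=192/2525, mR=-1808/2525; mL+mR=-16/25 → advance -1; mR−mL=-80/101 → turn -1·90°
n=5: pose=(3,6,N); sL=160/369, sR=160/421; mL=4160/155349, mR=-63200/155349; mL+mR=-160/421 → advance -1; mR−mL=-160/369 → turn -1·90°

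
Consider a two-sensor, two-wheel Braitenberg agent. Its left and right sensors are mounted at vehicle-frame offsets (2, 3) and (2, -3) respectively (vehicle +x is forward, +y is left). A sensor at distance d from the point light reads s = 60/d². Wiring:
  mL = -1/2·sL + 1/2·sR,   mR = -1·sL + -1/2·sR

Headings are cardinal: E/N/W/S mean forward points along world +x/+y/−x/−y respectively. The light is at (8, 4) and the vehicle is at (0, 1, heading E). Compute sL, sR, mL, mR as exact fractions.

left sensor world pos  = (2, 4); dL² = 36
right sensor world pos = (2, -2); dR² = 72
sL = 60/36 = 5/3
sR = 60/72 = 5/6
mL = -1/2·sL + 1/2·sR = -5/12
mR = -1·sL + -1/2·sR = -25/12

5/3 5/6 -5/12 -25/12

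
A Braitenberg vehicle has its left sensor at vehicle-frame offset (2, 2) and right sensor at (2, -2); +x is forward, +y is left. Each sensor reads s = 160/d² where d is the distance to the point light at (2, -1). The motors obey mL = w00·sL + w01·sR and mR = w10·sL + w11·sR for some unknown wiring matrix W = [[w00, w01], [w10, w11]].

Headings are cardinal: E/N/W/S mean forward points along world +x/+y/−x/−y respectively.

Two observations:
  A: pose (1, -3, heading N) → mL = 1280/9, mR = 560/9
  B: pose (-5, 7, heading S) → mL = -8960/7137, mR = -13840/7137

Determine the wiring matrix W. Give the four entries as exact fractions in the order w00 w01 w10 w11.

obs A: pose=(1,-3,N) → sL=160/9, sR=160, mL=1280/9, mR=560/9
obs B: pose=(-5,7,S) → sL=160/61, sR=160/117, mL=-8960/7137, mR=-13840/7137
sensor matrix S = [[160/9, 160], [160/61, 160/117]]; det S = -25395200/64233
solve [mL_A; mL_B] = S·[w00; w01] and [mR_A; mR_B] = S·[w10; w11]:
  w00 = -1, w01 = 1, w10 = -1, w11 = 1/2

-1 1 -1 1/2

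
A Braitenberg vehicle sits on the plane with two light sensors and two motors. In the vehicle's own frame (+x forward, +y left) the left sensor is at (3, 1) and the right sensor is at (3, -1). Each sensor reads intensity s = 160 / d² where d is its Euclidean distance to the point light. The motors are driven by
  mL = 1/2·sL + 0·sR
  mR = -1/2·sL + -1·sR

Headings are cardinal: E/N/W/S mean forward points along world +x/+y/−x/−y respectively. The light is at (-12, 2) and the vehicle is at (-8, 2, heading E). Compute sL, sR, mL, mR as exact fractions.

16/5 16/5 8/5 -24/5

left sensor world pos  = (-5, 3); dL² = 50
right sensor world pos = (-5, 1); dR² = 50
sL = 160/50 = 16/5
sR = 160/50 = 16/5
mL = 1/2·sL + 0·sR = 8/5
mR = -1/2·sL + -1·sR = -24/5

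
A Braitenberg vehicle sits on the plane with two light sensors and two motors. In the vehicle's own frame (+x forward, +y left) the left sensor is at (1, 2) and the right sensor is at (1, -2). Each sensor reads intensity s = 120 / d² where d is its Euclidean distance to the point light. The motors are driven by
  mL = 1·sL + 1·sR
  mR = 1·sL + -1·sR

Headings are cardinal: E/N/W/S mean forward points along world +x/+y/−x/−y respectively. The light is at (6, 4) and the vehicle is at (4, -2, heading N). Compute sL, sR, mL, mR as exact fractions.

left sensor world pos  = (2, -1); dL² = 41
right sensor world pos = (6, -1); dR² = 25
sL = 120/41 = 120/41
sR = 120/25 = 24/5
mL = 1·sL + 1·sR = 1584/205
mR = 1·sL + -1·sR = -384/205

120/41 24/5 1584/205 -384/205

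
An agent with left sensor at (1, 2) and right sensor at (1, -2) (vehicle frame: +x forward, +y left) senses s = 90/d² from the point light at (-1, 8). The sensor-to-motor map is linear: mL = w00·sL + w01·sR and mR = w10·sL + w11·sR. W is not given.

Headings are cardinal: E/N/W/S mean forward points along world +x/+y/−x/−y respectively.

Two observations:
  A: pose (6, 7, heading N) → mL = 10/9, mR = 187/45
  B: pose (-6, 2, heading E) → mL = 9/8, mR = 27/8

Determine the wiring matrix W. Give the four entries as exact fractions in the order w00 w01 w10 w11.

obs A: pose=(6,7,N) → sL=18/5, sR=10/9, mL=10/9, mR=187/45
obs B: pose=(-6,2,E) → sL=45/16, sR=9/8, mL=9/8, mR=27/8
sensor matrix S = [[18/5, 10/9], [45/16, 9/8]]; det S = 37/40
solve [mL_A; mL_B] = S·[w00; w01] and [mR_A; mR_B] = S·[w10; w11]:
  w00 = 0, w01 = 1, w10 = 1, w11 = 1/2

0 1 1 1/2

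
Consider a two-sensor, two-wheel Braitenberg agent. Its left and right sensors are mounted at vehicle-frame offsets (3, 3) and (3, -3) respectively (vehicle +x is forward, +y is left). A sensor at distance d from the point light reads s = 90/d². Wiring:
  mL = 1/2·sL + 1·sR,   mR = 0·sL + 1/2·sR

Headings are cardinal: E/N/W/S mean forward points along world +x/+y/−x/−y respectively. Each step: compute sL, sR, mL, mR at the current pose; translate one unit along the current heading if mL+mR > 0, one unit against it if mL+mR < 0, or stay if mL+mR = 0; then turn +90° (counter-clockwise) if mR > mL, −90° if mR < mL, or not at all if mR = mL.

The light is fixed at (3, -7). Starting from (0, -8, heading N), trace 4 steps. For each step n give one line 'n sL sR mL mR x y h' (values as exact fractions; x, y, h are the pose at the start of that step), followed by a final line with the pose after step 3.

0 9/4 45/2 189/8 45/4 0 -8 N
1 10 10 15 5 0 -7 E
2 9 45/17 243/34 45/34 1 -7 S
3 90/41 90/29 4995/1189 45/29 1 -8 W
final 0 -8 N

n=0: pose=(0,-8,N); sL=9/4, sR=45/2; mL=189/8, mR=45/4; mL+mR=279/8 → advance +1; mR−mL=-99/8 → turn -1·90°
n=1: pose=(0,-7,E); sL=10, sR=10; mL=15, mR=5; mL+mR=20 → advance +1; mR−mL=-10 → turn -1·90°
n=2: pose=(1,-7,S); sL=9, sR=45/17; mL=243/34, mR=45/34; mL+mR=144/17 → advance +1; mR−mL=-99/17 → turn -1·90°
n=3: pose=(1,-8,W); sL=90/41, sR=90/29; mL=4995/1189, mR=45/29; mL+mR=6840/1189 → advance +1; mR−mL=-3150/1189 → turn -1·90°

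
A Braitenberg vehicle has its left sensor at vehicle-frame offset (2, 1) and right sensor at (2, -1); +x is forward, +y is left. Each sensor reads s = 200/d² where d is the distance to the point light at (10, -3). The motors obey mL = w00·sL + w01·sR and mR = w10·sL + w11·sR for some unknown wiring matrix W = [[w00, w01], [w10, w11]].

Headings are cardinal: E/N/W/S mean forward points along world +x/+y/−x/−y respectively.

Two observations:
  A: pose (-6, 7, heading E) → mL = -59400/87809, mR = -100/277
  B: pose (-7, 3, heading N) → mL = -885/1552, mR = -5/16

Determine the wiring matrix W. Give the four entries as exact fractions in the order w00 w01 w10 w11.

-1/2 -1/2 0 -1/2

obs A: pose=(-6,7,E) → sL=200/317, sR=200/277, mL=-59400/87809, mR=-100/277
obs B: pose=(-7,3,N) → sL=50/97, sR=5/8, mL=-885/1552, mR=-5/16
sensor matrix S = [[200/317, 200/277], [50/97, 5/8]]; det S = 188625/8517473
solve [mL_A; mL_B] = S·[w00; w01] and [mR_A; mR_B] = S·[w10; w11]:
  w00 = -1/2, w01 = -1/2, w10 = 0, w11 = -1/2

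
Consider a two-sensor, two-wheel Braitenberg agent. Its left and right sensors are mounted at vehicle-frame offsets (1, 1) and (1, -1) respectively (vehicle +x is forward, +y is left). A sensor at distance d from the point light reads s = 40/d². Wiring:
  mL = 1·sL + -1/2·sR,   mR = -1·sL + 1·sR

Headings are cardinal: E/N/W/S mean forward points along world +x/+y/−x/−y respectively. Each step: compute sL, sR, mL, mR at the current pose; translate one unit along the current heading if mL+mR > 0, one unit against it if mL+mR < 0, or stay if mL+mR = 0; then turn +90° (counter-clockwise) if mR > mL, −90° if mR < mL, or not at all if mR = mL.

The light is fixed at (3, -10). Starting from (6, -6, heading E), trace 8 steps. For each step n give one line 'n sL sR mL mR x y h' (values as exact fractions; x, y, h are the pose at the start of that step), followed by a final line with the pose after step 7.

n=0: pose=(6,-6,E); sL=40/41, sR=8/5; mL=36/205, mR=128/205; mL+mR=4/5 → advance +1; mR−mL=92/205 → turn +1·90°
n=1: pose=(7,-6,N); sL=20/17, sR=4/5; mL=66/85, mR=-32/85; mL+mR=2/5 → advance +1; mR−mL=-98/85 → turn -1·90°
n=2: pose=(7,-5,E); sL=40/61, sR=40/41; mL=420/2501, mR=800/2501; mL+mR=20/41 → advance +1; mR−mL=380/2501 → turn +1·90°
n=3: pose=(8,-5,N); sL=10/13, sR=5/9; mL=115/234, mR=-25/117; mL+mR=5/18 → advance +1; mR−mL=-55/78 → turn -1·90°
n=4: pose=(8,-4,E); sL=8/17, sR=40/61; mL=148/1037, mR=192/1037; mL+mR=20/61 → advance +1; mR−mL=44/1037 → turn +1·90°
n=5: pose=(9,-4,N); sL=20/37, sR=20/49; mL=610/1813, mR=-240/1813; mL+mR=10/49 → advance +1; mR−mL=-850/1813 → turn -1·90°
n=6: pose=(9,-3,E); sL=40/113, sR=8/17; mL=228/1921, mR=224/1921; mL+mR=4/17 → advance +1; mR−mL=-4/1921 → turn -1·90°
n=7: pose=(10,-3,S); sL=2/5, sR=5/9; mL=11/90, mR=7/45; mL+mR=5/18 → advance +1; mR−mL=1/30 → turn +1·90°

0 40/41 8/5 36/205 128/205 6 -6 E
1 20/17 4/5 66/85 -32/85 7 -6 N
2 40/61 40/41 420/2501 800/2501 7 -5 E
3 10/13 5/9 115/234 -25/117 8 -5 N
4 8/17 40/61 148/1037 192/1037 8 -4 E
5 20/37 20/49 610/1813 -240/1813 9 -4 N
6 40/113 8/17 228/1921 224/1921 9 -3 E
7 2/5 5/9 11/90 7/45 10 -3 S
final 10 -4 E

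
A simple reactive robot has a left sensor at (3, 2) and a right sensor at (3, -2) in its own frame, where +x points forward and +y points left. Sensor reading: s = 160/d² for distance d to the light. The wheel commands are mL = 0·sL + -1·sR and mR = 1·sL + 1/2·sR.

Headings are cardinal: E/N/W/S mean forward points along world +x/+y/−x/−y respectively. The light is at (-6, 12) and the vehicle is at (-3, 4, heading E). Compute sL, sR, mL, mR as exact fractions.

20/9 20/17 -20/17 430/153

left sensor world pos  = (0, 6); dL² = 72
right sensor world pos = (0, 2); dR² = 136
sL = 160/72 = 20/9
sR = 160/136 = 20/17
mL = 0·sL + -1·sR = -20/17
mR = 1·sL + 1/2·sR = 430/153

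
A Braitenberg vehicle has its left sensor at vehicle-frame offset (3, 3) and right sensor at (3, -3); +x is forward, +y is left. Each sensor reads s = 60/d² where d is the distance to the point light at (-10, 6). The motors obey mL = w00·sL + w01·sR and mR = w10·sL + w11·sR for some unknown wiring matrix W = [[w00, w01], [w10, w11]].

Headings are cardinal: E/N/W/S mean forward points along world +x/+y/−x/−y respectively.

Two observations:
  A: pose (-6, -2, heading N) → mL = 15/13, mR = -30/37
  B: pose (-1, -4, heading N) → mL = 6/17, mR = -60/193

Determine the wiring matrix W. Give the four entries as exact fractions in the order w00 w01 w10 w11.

1/2 0 0 -1

obs A: pose=(-6,-2,N) → sL=30/13, sR=30/37, mL=15/13, mR=-30/37
obs B: pose=(-1,-4,N) → sL=12/17, sR=60/193, mL=6/17, mR=-60/193
sensor matrix S = [[30/13, 30/37], [12/17, 60/193]]; det S = 228960/1578161
solve [mL_A; mL_B] = S·[w00; w01] and [mR_A; mR_B] = S·[w10; w11]:
  w00 = 1/2, w01 = 0, w10 = 0, w11 = -1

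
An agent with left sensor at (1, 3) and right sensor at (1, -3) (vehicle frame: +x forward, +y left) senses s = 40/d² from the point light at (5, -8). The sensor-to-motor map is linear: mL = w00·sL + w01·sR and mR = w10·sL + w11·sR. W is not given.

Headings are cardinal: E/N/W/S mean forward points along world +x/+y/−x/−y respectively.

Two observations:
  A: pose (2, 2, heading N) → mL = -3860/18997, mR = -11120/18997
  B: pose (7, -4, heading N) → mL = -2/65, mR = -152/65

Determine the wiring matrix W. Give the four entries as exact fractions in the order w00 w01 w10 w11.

1/2 -1 -1 -1

obs A: pose=(2,2,N) → sL=40/157, sR=40/121, mL=-3860/18997, mR=-11120/18997
obs B: pose=(7,-4,N) → sL=20/13, sR=4/5, mL=-2/65, mR=-152/65
sensor matrix S = [[40/157, 40/121], [20/13, 4/5]]; det S = -75264/246961
solve [mL_A; mL_B] = S·[w00; w01] and [mR_A; mR_B] = S·[w10; w11]:
  w00 = 1/2, w01 = -1, w10 = -1, w11 = -1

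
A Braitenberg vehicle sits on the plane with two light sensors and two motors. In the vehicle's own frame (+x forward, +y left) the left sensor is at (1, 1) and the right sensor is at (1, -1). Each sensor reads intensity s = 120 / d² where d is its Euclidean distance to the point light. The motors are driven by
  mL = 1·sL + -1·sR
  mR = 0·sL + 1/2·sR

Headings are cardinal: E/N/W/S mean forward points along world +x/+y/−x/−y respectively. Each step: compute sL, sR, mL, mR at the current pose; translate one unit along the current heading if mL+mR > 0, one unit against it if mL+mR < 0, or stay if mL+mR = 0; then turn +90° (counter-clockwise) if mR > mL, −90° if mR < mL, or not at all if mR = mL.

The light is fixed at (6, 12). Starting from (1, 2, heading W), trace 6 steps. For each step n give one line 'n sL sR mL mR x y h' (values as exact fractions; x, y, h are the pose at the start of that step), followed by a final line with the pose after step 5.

0 120/157 40/39 -1600/6123 20/39 1 2 W
1 60/73 12/17 144/1241 6/17 0 2 S
2 24/25 120/169 1056/4225 60/169 0 1 E
3 15/17 30/29 -75/493 15/29 1 1 N
4 120/157 40/39 -1600/6123 20/39 1 2 W
5 60/73 12/17 144/1241 6/17 0 2 S
final 0 1 E

n=0: pose=(1,2,W); sL=120/157, sR=40/39; mL=-1600/6123, mR=20/39; mL+mR=1540/6123 → advance +1; mR−mL=1580/2041 → turn +1·90°
n=1: pose=(0,2,S); sL=60/73, sR=12/17; mL=144/1241, mR=6/17; mL+mR=582/1241 → advance +1; mR−mL=294/1241 → turn +1·90°
n=2: pose=(0,1,E); sL=24/25, sR=120/169; mL=1056/4225, mR=60/169; mL+mR=2556/4225 → advance +1; mR−mL=444/4225 → turn +1·90°
n=3: pose=(1,1,N); sL=15/17, sR=30/29; mL=-75/493, mR=15/29; mL+mR=180/493 → advance +1; mR−mL=330/493 → turn +1·90°
n=4: pose=(1,2,W); sL=120/157, sR=40/39; mL=-1600/6123, mR=20/39; mL+mR=1540/6123 → advance +1; mR−mL=1580/2041 → turn +1·90°
n=5: pose=(0,2,S); sL=60/73, sR=12/17; mL=144/1241, mR=6/17; mL+mR=582/1241 → advance +1; mR−mL=294/1241 → turn +1·90°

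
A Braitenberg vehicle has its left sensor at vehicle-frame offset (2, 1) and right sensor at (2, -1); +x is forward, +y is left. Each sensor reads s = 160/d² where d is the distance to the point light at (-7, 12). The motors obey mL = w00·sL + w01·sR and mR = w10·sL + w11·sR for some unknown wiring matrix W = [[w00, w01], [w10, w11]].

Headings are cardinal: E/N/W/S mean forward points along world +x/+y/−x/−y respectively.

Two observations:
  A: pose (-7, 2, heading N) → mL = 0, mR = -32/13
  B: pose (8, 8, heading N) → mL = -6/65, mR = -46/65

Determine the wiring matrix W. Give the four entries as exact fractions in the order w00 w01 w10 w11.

obs A: pose=(-7,2,N) → sL=32/13, sR=32/13, mL=0, mR=-32/13
obs B: pose=(8,8,N) → sL=4/5, sR=8/13, mL=-6/65, mR=-46/65
sensor matrix S = [[32/13, 32/13], [4/5, 8/13]]; det S = -384/845
solve [mL_A; mL_B] = S·[w00; w01] and [mR_A; mR_B] = S·[w10; w11]:
  w00 = -1/2, w01 = 1/2, w10 = -1/2, w11 = -1/2

-1/2 1/2 -1/2 -1/2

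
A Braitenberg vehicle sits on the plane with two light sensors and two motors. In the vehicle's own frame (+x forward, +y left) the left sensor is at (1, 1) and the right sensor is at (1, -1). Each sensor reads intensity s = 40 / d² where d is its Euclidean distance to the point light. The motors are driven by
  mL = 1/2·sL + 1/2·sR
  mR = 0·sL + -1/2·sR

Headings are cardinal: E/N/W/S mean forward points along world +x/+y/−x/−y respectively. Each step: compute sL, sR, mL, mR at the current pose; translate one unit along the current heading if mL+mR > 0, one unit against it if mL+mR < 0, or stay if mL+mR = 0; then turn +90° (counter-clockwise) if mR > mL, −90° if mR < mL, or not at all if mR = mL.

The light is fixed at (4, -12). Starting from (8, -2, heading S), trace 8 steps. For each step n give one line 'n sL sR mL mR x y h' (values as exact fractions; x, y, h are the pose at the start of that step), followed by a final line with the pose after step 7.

n=0: pose=(8,-2,S); sL=20/53, sR=4/9; mL=196/477, mR=-2/9; mL+mR=10/53 → advance +1; mR−mL=-302/477 → turn -1·90°
n=1: pose=(8,-3,W); sL=40/73, sR=40/109; mL=3640/7957, mR=-20/109; mL+mR=20/73 → advance +1; mR−mL=-5100/7957 → turn -1·90°
n=2: pose=(7,-3,N); sL=5/13, sR=10/29; mL=275/754, mR=-5/29; mL+mR=5/26 → advance +1; mR−mL=-405/754 → turn -1·90°
n=3: pose=(7,-2,E); sL=40/137, sR=40/97; mL=4680/13289, mR=-20/97; mL+mR=20/137 → advance +1; mR−mL=-7420/13289 → turn -1·90°
n=4: pose=(8,-2,S); sL=20/53, sR=4/9; mL=196/477, mR=-2/9; mL+mR=10/53 → advance +1; mR−mL=-302/477 → turn -1·90°
n=5: pose=(8,-3,W); sL=40/73, sR=40/109; mL=3640/7957, mR=-20/109; mL+mR=20/73 → advance +1; mR−mL=-5100/7957 → turn -1·90°
n=6: pose=(7,-3,N); sL=5/13, sR=10/29; mL=275/754, mR=-5/29; mL+mR=5/26 → advance +1; mR−mL=-405/754 → turn -1·90°
n=7: pose=(7,-2,E); sL=40/137, sR=40/97; mL=4680/13289, mR=-20/97; mL+mR=20/137 → advance +1; mR−mL=-7420/13289 → turn -1·90°

0 20/53 4/9 196/477 -2/9 8 -2 S
1 40/73 40/109 3640/7957 -20/109 8 -3 W
2 5/13 10/29 275/754 -5/29 7 -3 N
3 40/137 40/97 4680/13289 -20/97 7 -2 E
4 20/53 4/9 196/477 -2/9 8 -2 S
5 40/73 40/109 3640/7957 -20/109 8 -3 W
6 5/13 10/29 275/754 -5/29 7 -3 N
7 40/137 40/97 4680/13289 -20/97 7 -2 E
final 8 -2 S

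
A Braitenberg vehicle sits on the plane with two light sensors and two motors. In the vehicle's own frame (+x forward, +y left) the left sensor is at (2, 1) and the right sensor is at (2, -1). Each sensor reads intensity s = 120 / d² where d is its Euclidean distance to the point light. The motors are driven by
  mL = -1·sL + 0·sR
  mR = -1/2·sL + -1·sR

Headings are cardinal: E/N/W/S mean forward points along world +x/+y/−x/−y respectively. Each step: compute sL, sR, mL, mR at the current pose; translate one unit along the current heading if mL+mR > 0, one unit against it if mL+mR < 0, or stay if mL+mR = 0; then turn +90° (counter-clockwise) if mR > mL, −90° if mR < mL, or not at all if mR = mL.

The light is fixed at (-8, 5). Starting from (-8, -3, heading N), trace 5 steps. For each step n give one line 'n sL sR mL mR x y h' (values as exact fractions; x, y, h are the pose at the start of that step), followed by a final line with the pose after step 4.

0 120/37 120/37 -120/37 -180/37 -8 -3 N
1 30/17 15/13 -30/17 -450/221 -8 -4 E
2 120/121 24/25 -120/121 -4404/3025 -9 -4 S
3 4/3 60/29 -4/3 -238/87 -9 -3 W
4 120/37 120/37 -120/37 -180/37 -8 -3 N
final -8 -4 E

n=0: pose=(-8,-3,N); sL=120/37, sR=120/37; mL=-120/37, mR=-180/37; mL+mR=-300/37 → advance -1; mR−mL=-60/37 → turn -1·90°
n=1: pose=(-8,-4,E); sL=30/17, sR=15/13; mL=-30/17, mR=-450/221; mL+mR=-840/221 → advance -1; mR−mL=-60/221 → turn -1·90°
n=2: pose=(-9,-4,S); sL=120/121, sR=24/25; mL=-120/121, mR=-4404/3025; mL+mR=-7404/3025 → advance -1; mR−mL=-1404/3025 → turn -1·90°
n=3: pose=(-9,-3,W); sL=4/3, sR=60/29; mL=-4/3, mR=-238/87; mL+mR=-118/29 → advance -1; mR−mL=-122/87 → turn -1·90°
n=4: pose=(-8,-3,N); sL=120/37, sR=120/37; mL=-120/37, mR=-180/37; mL+mR=-300/37 → advance -1; mR−mL=-60/37 → turn -1·90°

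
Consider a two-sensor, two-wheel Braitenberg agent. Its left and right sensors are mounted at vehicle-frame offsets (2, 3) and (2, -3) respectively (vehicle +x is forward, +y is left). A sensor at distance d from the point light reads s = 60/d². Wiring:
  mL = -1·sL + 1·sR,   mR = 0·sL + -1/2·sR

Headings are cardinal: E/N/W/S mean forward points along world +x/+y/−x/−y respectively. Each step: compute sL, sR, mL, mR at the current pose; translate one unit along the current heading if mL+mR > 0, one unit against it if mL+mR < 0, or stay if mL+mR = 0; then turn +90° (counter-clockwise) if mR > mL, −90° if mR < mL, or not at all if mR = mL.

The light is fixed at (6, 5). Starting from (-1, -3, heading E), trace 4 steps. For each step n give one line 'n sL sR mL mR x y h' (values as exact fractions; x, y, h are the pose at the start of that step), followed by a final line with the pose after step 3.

n=0: pose=(-1,-3,E); sL=6/5, sR=30/73; mL=-288/365, mR=-15/73; mL+mR=-363/365 → advance -1; mR−mL=213/365 → turn +1·90°
n=1: pose=(-2,-3,N); sL=60/157, sR=60/61; mL=5760/9577, mR=-30/61; mL+mR=1050/9577 → advance +1; mR−mL=-10470/9577 → turn -1·90°
n=2: pose=(-2,-2,E); sL=15/13, sR=15/34; mL=-315/442, mR=-15/68; mL+mR=-825/884 → advance -1; mR−mL=435/884 → turn +1·90°
n=3: pose=(-3,-2,N); sL=60/169, sR=60/61; mL=6480/10309, mR=-30/61; mL+mR=1410/10309 → advance +1; mR−mL=-11550/10309 → turn -1·90°

0 6/5 30/73 -288/365 -15/73 -1 -3 E
1 60/157 60/61 5760/9577 -30/61 -2 -3 N
2 15/13 15/34 -315/442 -15/68 -2 -2 E
3 60/169 60/61 6480/10309 -30/61 -3 -2 N
final -3 -1 E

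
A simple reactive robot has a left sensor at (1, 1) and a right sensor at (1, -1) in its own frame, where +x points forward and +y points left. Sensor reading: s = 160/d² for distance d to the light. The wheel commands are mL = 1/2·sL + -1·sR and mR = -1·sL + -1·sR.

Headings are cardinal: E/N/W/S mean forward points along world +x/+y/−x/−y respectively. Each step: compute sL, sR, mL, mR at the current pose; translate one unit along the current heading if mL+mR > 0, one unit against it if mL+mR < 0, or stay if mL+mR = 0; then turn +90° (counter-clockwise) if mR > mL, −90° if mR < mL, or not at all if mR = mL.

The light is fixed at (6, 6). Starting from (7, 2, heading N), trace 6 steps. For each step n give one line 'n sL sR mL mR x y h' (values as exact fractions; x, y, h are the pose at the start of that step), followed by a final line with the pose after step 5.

0 160/9 160/13 -400/117 -3520/117 7 2 N
1 8 4 0 -12 7 1 E
2 160/37 160/37 -80/37 -320/37 6 1 S
3 80/13 16 -168/13 -288/13 6 2 W
4 160/9 160/13 -400/117 -3520/117 7 2 N
5 8 4 0 -12 7 1 E
final 6 1 S

n=0: pose=(7,2,N); sL=160/9, sR=160/13; mL=-400/117, mR=-3520/117; mL+mR=-3920/117 → advance -1; mR−mL=-80/3 → turn -1·90°
n=1: pose=(7,1,E); sL=8, sR=4; mL=0, mR=-12; mL+mR=-12 → advance -1; mR−mL=-12 → turn -1·90°
n=2: pose=(6,1,S); sL=160/37, sR=160/37; mL=-80/37, mR=-320/37; mL+mR=-400/37 → advance -1; mR−mL=-240/37 → turn -1·90°
n=3: pose=(6,2,W); sL=80/13, sR=16; mL=-168/13, mR=-288/13; mL+mR=-456/13 → advance -1; mR−mL=-120/13 → turn -1·90°
n=4: pose=(7,2,N); sL=160/9, sR=160/13; mL=-400/117, mR=-3520/117; mL+mR=-3920/117 → advance -1; mR−mL=-80/3 → turn -1·90°
n=5: pose=(7,1,E); sL=8, sR=4; mL=0, mR=-12; mL+mR=-12 → advance -1; mR−mL=-12 → turn -1·90°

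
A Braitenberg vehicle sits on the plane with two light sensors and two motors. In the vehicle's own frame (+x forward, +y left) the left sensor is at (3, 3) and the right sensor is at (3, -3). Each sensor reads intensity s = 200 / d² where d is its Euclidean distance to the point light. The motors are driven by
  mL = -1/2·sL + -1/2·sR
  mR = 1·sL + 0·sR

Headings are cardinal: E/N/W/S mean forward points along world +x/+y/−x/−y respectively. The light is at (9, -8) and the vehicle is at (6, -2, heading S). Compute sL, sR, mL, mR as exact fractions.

200/9 40/9 -40/3 200/9

left sensor world pos  = (9, -5); dL² = 9
right sensor world pos = (3, -5); dR² = 45
sL = 200/9 = 200/9
sR = 200/45 = 40/9
mL = -1/2·sL + -1/2·sR = -40/3
mR = 1·sL + 0·sR = 200/9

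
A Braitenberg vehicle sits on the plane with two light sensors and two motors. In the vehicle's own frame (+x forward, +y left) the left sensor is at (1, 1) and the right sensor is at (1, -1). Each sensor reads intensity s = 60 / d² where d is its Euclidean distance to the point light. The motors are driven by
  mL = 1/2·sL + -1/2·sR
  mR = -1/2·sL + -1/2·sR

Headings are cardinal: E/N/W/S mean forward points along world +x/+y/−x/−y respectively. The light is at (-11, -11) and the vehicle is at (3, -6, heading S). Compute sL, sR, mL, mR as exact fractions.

60/241 12/37 -336/8917 -2556/8917

left sensor world pos  = (4, -7); dL² = 241
right sensor world pos = (2, -7); dR² = 185
sL = 60/241 = 60/241
sR = 60/185 = 12/37
mL = 1/2·sL + -1/2·sR = -336/8917
mR = -1/2·sL + -1/2·sR = -2556/8917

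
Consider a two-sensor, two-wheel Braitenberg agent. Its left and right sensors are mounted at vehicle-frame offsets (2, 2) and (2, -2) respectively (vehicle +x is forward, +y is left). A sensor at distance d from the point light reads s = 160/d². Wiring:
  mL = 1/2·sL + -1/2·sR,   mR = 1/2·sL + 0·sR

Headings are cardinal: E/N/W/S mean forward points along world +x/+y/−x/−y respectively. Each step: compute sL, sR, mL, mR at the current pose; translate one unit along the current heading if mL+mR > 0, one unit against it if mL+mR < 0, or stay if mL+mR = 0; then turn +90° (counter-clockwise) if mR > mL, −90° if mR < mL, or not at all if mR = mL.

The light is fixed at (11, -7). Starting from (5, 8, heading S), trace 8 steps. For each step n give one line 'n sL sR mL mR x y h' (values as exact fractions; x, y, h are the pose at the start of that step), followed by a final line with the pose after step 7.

0 32/37 160/233 768/8621 16/37 5 8 S
1 10/17 1 -7/34 5/17 5 7 E
2 32/61 32/53 -128/3233 16/61 6 7 N
3 80/109 80/169 2400/18421 40/109 6 8 W
4 32/37 160/233 768/8621 16/37 5 8 S
5 10/17 1 -7/34 5/17 5 7 E
6 32/61 32/53 -128/3233 16/61 6 7 N
7 80/109 80/169 2400/18421 40/109 6 8 W
final 5 8 S

n=0: pose=(5,8,S); sL=32/37, sR=160/233; mL=768/8621, mR=16/37; mL+mR=4496/8621 → advance +1; mR−mL=80/233 → turn +1·90°
n=1: pose=(5,7,E); sL=10/17, sR=1; mL=-7/34, mR=5/17; mL+mR=3/34 → advance +1; mR−mL=1/2 → turn +1·90°
n=2: pose=(6,7,N); sL=32/61, sR=32/53; mL=-128/3233, mR=16/61; mL+mR=720/3233 → advance +1; mR−mL=16/53 → turn +1·90°
n=3: pose=(6,8,W); sL=80/109, sR=80/169; mL=2400/18421, mR=40/109; mL+mR=9160/18421 → advance +1; mR−mL=40/169 → turn +1·90°
n=4: pose=(5,8,S); sL=32/37, sR=160/233; mL=768/8621, mR=16/37; mL+mR=4496/8621 → advance +1; mR−mL=80/233 → turn +1·90°
n=5: pose=(5,7,E); sL=10/17, sR=1; mL=-7/34, mR=5/17; mL+mR=3/34 → advance +1; mR−mL=1/2 → turn +1·90°
n=6: pose=(6,7,N); sL=32/61, sR=32/53; mL=-128/3233, mR=16/61; mL+mR=720/3233 → advance +1; mR−mL=16/53 → turn +1·90°
n=7: pose=(6,8,W); sL=80/109, sR=80/169; mL=2400/18421, mR=40/109; mL+mR=9160/18421 → advance +1; mR−mL=40/169 → turn +1·90°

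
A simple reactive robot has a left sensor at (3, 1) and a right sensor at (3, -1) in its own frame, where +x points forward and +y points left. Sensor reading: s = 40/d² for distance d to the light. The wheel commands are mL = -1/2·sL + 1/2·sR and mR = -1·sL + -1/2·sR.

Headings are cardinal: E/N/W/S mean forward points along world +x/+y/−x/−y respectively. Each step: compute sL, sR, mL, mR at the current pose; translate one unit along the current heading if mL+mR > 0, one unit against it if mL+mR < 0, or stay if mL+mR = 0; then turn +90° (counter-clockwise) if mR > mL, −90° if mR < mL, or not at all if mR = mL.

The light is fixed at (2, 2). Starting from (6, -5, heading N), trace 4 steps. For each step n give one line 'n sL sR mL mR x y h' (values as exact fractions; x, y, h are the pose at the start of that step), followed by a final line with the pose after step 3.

0 8/5 40/41 -64/205 -428/205 6 -5 N
1 20/49 4/13 -32/637 -358/637 6 -6 E
2 40/137 8/25 48/3425 -1548/3425 5 -6 S
3 5/8 10/9 35/144 -85/72 5 -5 W
final 6 -5 N

n=0: pose=(6,-5,N); sL=8/5, sR=40/41; mL=-64/205, mR=-428/205; mL+mR=-12/5 → advance -1; mR−mL=-364/205 → turn -1·90°
n=1: pose=(6,-6,E); sL=20/49, sR=4/13; mL=-32/637, mR=-358/637; mL+mR=-30/49 → advance -1; mR−mL=-326/637 → turn -1·90°
n=2: pose=(5,-6,S); sL=40/137, sR=8/25; mL=48/3425, mR=-1548/3425; mL+mR=-60/137 → advance -1; mR−mL=-1596/3425 → turn -1·90°
n=3: pose=(5,-5,W); sL=5/8, sR=10/9; mL=35/144, mR=-85/72; mL+mR=-15/16 → advance -1; mR−mL=-205/144 → turn -1·90°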